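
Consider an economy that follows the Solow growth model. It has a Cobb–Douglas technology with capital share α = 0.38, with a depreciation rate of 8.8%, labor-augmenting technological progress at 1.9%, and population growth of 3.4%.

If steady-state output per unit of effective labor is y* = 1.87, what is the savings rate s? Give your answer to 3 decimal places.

Steady state requires s·f(k) = (n + g + δ)·k, i.e. s·k^α = (n + g + δ)·k.
Since y* = [s/(n + g + δ)]^(α/(1−α)), we have s/(n + g + δ) = (y*)^((1−α)/α) = 1.87^1.6316 = 2.7767.
Therefore s = 2.7767 × (n + g + δ) = 2.7767 × 0.141 = 0.3915.

s ≈ 0.392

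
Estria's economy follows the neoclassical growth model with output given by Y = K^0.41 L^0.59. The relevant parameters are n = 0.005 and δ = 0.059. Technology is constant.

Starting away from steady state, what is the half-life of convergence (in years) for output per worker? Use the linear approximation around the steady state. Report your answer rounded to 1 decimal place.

Near the steady state the convergence rate is λ = (1 − α)(n + δ).
λ = (1 − 0.41) × 0.064 = 0.59 × 0.064 = 0.03776
Half-life = ln 2 / λ = 0.6931 / 0.03776 ≈ 18.36 years

half-life ≈ 18.4 years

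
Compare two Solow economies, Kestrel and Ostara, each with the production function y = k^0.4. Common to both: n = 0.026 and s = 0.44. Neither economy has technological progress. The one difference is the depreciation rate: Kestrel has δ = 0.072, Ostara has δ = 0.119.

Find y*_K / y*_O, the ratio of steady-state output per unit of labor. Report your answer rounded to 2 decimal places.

ratio ≈ 1.30

Steady-state y* = [s/(n + δ)]^(α/(1−α)), so the ratio is [ (s_K/(n + δ)_K) / (s_O/(n + δ)_O) ]^0.6667.
s_K/(n + δ)_K = 0.44/0.098 = 4.4898; s_O/(n + δ)_O = 0.44/0.145 = 3.0345.
Ratio = (4.4898/3.0345)^0.6667 = 1.4796^0.6667 ≈ 1.2985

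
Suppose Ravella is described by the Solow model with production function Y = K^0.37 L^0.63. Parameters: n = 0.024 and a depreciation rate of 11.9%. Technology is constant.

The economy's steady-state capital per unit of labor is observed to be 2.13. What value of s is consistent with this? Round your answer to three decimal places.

Steady state requires s·f(k) = (n + δ)·k, i.e. s·k^α = (n + δ)·k.
So s / (n + δ) = (k*)^(1−α) = 2.13^0.63 = 1.6102.
Therefore s = 1.6102 × (n + δ) = 1.6102 × 0.143 = 0.2303.

s ≈ 0.230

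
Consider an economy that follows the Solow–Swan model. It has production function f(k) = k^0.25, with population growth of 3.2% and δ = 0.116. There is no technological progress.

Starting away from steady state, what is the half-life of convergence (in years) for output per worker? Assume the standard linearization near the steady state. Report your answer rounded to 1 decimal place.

Near the steady state the convergence rate is λ = (1 − α)(n + δ).
λ = (1 − 0.25) × 0.148 = 0.75 × 0.148 = 0.1110
Half-life = ln 2 / λ = 0.6931 / 0.1110 ≈ 6.24 years

about 6.2 years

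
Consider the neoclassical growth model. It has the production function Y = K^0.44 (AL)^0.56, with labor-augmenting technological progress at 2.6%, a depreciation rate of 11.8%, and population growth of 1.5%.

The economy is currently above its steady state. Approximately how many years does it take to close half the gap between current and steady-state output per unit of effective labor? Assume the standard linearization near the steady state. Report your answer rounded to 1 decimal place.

about 7.8 years

Near the steady state the convergence rate is λ = (1 − α)(n + g + δ).
λ = (1 − 0.44) × 0.159 = 0.56 × 0.159 = 0.08904
Half-life = ln 2 / λ = 0.6931 / 0.08904 ≈ 7.78 years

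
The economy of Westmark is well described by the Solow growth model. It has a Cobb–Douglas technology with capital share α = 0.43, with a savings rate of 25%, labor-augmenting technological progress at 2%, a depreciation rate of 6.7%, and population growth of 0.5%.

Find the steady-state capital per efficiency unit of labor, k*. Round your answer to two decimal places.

Steady state requires s·f(k) = (n + g + δ)·k, i.e. s·k^α = (n + g + δ)·k.
Dividing both sides by k: k^(1−α) = s / (n + g + δ).
k^0.57 = 0.25 / (0.005 + 0.020 + 0.067) = 0.25 / 0.092 = 2.7174
k* = 2.7174^(1/0.57) ≈ 5.7766

k* = 5.78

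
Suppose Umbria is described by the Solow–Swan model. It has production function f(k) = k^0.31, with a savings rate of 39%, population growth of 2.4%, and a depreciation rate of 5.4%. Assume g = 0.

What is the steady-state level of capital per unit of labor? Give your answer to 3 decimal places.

k* = 10.304

At the steady state, Δk = 0, so s·k^α = (n + δ)·k.
Rearranging, k^(1−α) = s / (n + δ).
k^0.69 = 0.39 / (0.024 + 0.054) = 0.39 / 0.078 = 5.0000
k* = 5.0000^(1/0.69) ≈ 10.3039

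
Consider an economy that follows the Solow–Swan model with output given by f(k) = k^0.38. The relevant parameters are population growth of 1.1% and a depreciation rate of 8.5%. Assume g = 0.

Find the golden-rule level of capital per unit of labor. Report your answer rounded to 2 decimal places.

The golden rule sets f'(k) = n + δ, i.e. α·k^(α−1) = n + δ.
So k^(1−α) = α / (n + δ) = 0.38 / 0.096 = 3.9583.
k_gold = 3.9583^(1/0.62) ≈ 9.1986

k_gold ≈ 9.20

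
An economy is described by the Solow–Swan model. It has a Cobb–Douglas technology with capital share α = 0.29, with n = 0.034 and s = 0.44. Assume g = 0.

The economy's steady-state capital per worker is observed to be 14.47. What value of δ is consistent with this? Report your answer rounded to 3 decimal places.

δ ≈ 0.032

In steady state, investment equals break-even investment: s·k^α = (n + δ)·k.
So s / (n + δ) = (k*)^(1−α) = 14.47^0.71 = 6.6670.
Therefore n + δ = s / 6.6670 = 0.44 / 6.6670 = 0.0660, so δ = 0.0660 − 0.034 = 0.0320.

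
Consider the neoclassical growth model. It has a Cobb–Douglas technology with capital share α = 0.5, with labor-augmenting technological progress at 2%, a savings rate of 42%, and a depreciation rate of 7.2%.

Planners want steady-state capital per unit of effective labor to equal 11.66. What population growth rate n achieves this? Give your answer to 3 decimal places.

Steady state requires s·f(k) = (n + g + δ)·k, i.e. s·k^α = (n + g + δ)·k.
So s / (n + g + δ) = (k*)^(1−α) = 11.66^0.5 = 3.4147.
Therefore n + g + δ = s / 3.4147 = 0.42 / 3.4147 = 0.1230, so n = 0.1230 − 0.092 = 0.0310.

n ≈ 0.031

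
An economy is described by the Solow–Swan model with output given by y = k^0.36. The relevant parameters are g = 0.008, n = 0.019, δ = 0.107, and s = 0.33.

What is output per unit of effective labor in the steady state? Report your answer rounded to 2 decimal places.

y* ≈ 1.66

In steady state, investment equals break-even investment: s·k^α = (n + g + δ)·k.
Rearranging, k^(1−α) = s / (n + g + δ).
k^0.64 = 0.33 / (0.019 + 0.008 + 0.107) = 0.33 / 0.134 = 2.4627
k* = 2.4627^(1/0.64) ≈ 4.0887
y* = (k*)^α = 4.0887^0.36 ≈ 1.6602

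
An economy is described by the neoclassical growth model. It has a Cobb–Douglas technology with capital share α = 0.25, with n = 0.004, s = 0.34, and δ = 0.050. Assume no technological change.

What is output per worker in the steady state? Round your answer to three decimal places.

y* = 1.847

Steady state requires s·f(k) = (n + δ)·k, i.e. s·k^α = (n + δ)·k.
Rearranging, k^(1−α) = s / (n + δ).
k^0.75 = 0.34 / (0.004 + 0.050) = 0.34 / 0.054 = 6.2963
k* = 6.2963^(1/0.75) ≈ 11.6265
y* = (k*)^α = 11.6265^0.25 ≈ 1.8466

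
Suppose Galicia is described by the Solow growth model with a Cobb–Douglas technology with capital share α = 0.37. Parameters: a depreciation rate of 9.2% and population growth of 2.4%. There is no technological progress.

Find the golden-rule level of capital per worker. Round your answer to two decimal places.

k_gold ≈ 6.30

The golden rule sets f'(k) = n + δ, i.e. α·k^(α−1) = n + δ.
So k^(1−α) = α / (n + δ) = 0.37 / 0.116 = 3.1897.
k_gold = 3.1897^(1/0.63) ≈ 6.3038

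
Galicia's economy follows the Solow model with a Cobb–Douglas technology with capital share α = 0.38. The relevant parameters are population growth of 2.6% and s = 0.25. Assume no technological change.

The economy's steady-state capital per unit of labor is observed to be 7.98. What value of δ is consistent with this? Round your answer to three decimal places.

At the steady state, Δk = 0, so s·k^α = (n + δ)·k.
So s / (n + δ) = (k*)^(1−α) = 7.98^0.62 = 3.6244.
Therefore n + δ = s / 3.6244 = 0.25 / 3.6244 = 0.0690, so δ = 0.0690 − 0.026 = 0.0430.

δ ≈ 0.043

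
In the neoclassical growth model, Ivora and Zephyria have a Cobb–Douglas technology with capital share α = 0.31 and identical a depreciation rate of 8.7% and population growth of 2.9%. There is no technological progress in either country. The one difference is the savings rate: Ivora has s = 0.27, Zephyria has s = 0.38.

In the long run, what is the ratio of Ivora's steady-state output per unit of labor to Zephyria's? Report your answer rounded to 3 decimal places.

Steady-state y* = [s/(n + δ)]^(α/(1−α)), so the ratio is [ (s_I/(n + δ)_I) / (s_Z/(n + δ)_Z) ]^0.4493.
s_I/(n + δ)_I = 0.27/0.116 = 2.3276; s_Z/(n + δ)_Z = 0.38/0.116 = 3.2759.
Ratio = (2.3276/3.2759)^0.4493 = 0.7105^0.4493 ≈ 0.8576

y*_I / y*_Z ≈ 0.858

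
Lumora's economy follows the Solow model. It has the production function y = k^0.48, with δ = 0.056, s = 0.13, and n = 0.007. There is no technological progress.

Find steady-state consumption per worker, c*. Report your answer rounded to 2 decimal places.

c* ≈ 1.70

Steady state requires s·f(k) = (n + δ)·k, i.e. s·k^α = (n + δ)·k.
Rearranging, k^(1−α) = s / (n + δ).
k^0.52 = 0.13 / (0.007 + 0.056) = 0.13 / 0.063 = 2.0635
k* = 2.0635^(1/0.52) ≈ 4.0273
y* = (k*)^α = 4.0273^0.48 ≈ 1.9517
c* = (1 − s)·y* = (1 − 0.13) × 1.9517 ≈ 1.6980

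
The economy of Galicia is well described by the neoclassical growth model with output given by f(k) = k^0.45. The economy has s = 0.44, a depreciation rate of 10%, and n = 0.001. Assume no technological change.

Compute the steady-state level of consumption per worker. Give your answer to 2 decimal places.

c* = 1.87

Steady state requires s·f(k) = (n + δ)·k, i.e. s·k^α = (n + δ)·k.
Dividing both sides by k: k^(1−α) = s / (n + δ).
k^0.55 = 0.44 / (0.001 + 0.100) = 0.44 / 0.101 = 4.3564
k* = 4.3564^(1/0.55) ≈ 14.5228
y* = (k*)^α = 14.5228^0.45 ≈ 3.3337
c* = (1 − s)·y* = (1 − 0.44) × 3.3337 ≈ 1.8669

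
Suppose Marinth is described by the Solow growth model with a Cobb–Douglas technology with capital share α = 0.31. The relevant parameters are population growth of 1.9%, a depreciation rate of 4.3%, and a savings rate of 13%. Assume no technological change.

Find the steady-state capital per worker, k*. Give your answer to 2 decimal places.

k* ≈ 2.92

Steady state requires s·f(k) = (n + δ)·k, i.e. s·k^α = (n + δ)·k.
Dividing both sides by k: k^(1−α) = s / (n + δ).
k^0.69 = 0.13 / (0.019 + 0.043) = 0.13 / 0.062 = 2.0968
k* = 2.0968^(1/0.69) ≈ 2.9243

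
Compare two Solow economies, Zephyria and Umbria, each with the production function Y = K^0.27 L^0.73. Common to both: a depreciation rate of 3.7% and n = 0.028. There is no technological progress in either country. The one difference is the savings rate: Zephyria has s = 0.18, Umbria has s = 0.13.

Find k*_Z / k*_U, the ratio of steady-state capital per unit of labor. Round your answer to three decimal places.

Steady-state k* = [s/(n + δ)]^(1/(1−α)), so the ratio is [ (s_Z/(n + δ)_Z) / (s_U/(n + δ)_U) ]^1.3699.
s_Z/(n + δ)_Z = 0.18/0.065 = 2.7692; s_U/(n + δ)_U = 0.13/0.065 = 2.0000.
Ratio = (2.7692/2.0000)^1.3699 = 1.3846^1.3699 ≈ 1.5617

k*_Z / k*_U ≈ 1.562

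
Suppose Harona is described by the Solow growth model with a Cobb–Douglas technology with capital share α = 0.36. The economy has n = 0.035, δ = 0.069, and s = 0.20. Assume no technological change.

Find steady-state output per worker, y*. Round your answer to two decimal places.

At the steady state, Δk = 0, so s·k^α = (n + δ)·k.
Rearranging, k^(1−α) = s / (n + δ).
k^0.64 = 0.20 / (0.035 + 0.069) = 0.20 / 0.104 = 1.9231
k* = 1.9231^(1/0.64) ≈ 2.7781
y* = (k*)^α = 2.7781^0.36 ≈ 1.4446

y* = 1.44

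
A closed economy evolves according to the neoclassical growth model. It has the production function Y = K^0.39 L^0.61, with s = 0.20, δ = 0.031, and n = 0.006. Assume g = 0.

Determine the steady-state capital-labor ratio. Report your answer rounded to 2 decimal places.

Steady state requires s·f(k) = (n + δ)·k, i.e. s·k^α = (n + δ)·k.
Dividing both sides by k: k^(1−α) = s / (n + δ).
k^0.61 = 0.20 / (0.006 + 0.031) = 0.20 / 0.037 = 5.4054
k* = 5.4054^(1/0.61) ≈ 15.8985

k* = 15.90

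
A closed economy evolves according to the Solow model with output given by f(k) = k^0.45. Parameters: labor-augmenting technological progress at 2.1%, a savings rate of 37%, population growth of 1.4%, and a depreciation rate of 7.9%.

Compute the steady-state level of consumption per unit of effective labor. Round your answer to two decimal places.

Steady state requires s·f(k) = (n + g + δ)·k, i.e. s·k^α = (n + g + δ)·k.
Rearranging, k^(1−α) = s / (n + g + δ).
k^0.55 = 0.37 / (0.014 + 0.021 + 0.079) = 0.37 / 0.114 = 3.2456
k* = 3.2456^(1/0.55) ≈ 8.5041
y* = (k*)^α = 8.5041^0.45 ≈ 2.6202
c* = (1 − s)·y* = (1 − 0.37) × 2.6202 ≈ 1.6507

c* = 1.65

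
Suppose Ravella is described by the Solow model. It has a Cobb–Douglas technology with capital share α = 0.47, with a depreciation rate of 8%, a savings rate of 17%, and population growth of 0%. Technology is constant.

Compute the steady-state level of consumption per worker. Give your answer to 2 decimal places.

c* ≈ 1.62

Steady state requires s·f(k) = (n + δ)·k, i.e. s·k^α = (n + δ)·k.
Dividing both sides by k: k^(1−α) = s / (n + δ).
k^0.53 = 0.17 / (0.000 + 0.080) = 0.17 / 0.080 = 2.1250
k* = 2.1250^(1/0.53) ≈ 4.1463
y* = (k*)^α = 4.1463^0.47 ≈ 1.9512
c* = (1 − s)·y* = (1 − 0.17) × 1.9512 ≈ 1.6195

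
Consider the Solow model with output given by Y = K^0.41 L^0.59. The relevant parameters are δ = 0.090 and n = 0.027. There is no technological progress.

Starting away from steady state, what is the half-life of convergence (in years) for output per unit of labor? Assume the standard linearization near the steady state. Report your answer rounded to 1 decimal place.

Near the steady state the convergence rate is λ = (1 − α)(n + δ).
λ = (1 − 0.41) × 0.117 = 0.59 × 0.117 = 0.06903
Half-life = ln 2 / λ = 0.6931 / 0.06903 ≈ 10.04 years

half-life ≈ 10.0 years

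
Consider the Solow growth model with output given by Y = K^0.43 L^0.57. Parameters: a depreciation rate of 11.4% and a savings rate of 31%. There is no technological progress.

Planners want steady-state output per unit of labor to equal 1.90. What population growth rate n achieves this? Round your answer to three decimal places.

n ≈ 0.018

Steady state requires s·f(k) = (n + δ)·k, i.e. s·k^α = (n + δ)·k.
Since y* = [s/(n + δ)]^(α/(1−α)), we have s/(n + δ) = (y*)^((1−α)/α) = 1.90^1.3256 = 2.3416.
Therefore n + δ = s / 2.3416 = 0.31 / 2.3416 = 0.1324, so n = 0.1324 − 0.114 = 0.0184.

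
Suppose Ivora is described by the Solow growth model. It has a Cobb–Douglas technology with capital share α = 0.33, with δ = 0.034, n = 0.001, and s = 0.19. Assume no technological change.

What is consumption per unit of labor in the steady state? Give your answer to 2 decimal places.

c* ≈ 1.86

At the steady state, Δk = 0, so s·k^α = (n + δ)·k.
Dividing both sides by k: k^(1−α) = s / (n + δ).
k^0.67 = 0.19 / (0.001 + 0.034) = 0.19 / 0.035 = 5.4286
k* = 5.4286^(1/0.67) ≈ 12.4896
y* = (k*)^α = 12.4896^0.33 ≈ 2.3007
c* = (1 − s)·y* = (1 − 0.19) × 2.3007 ≈ 1.8636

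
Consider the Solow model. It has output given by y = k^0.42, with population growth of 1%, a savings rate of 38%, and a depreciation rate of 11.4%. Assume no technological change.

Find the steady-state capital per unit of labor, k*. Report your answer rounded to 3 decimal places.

k* = 6.895

Steady state requires s·f(k) = (n + δ)·k, i.e. s·k^α = (n + δ)·k.
Rearranging, k^(1−α) = s / (n + δ).
k^0.58 = 0.38 / (0.010 + 0.114) = 0.38 / 0.124 = 3.0645
k* = 3.0645^(1/0.58) ≈ 6.8953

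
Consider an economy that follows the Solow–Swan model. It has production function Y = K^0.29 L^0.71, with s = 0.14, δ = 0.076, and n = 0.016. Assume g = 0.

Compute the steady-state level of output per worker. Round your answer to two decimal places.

y* = 1.19

In steady state, investment equals break-even investment: s·k^α = (n + δ)·k.
Dividing both sides by k: k^(1−α) = s / (n + δ).
k^0.71 = 0.14 / (0.016 + 0.076) = 0.14 / 0.092 = 1.5217
k* = 1.5217^(1/0.71) ≈ 1.8063
y* = (k*)^α = 1.8063^0.29 ≈ 1.1871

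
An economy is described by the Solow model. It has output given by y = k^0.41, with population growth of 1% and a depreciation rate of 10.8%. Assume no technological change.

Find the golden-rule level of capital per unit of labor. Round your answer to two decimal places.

k_gold ≈ 8.26

The golden rule sets f'(k) = n + δ, i.e. α·k^(α−1) = n + δ.
So k^(1−α) = α / (n + δ) = 0.41 / 0.118 = 3.4746.
k_gold = 3.4746^(1/0.59) ≈ 8.2563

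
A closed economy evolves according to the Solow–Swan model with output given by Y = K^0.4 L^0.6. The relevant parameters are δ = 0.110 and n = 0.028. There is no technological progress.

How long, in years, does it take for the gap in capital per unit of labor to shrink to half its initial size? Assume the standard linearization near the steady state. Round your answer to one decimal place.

Near the steady state the convergence rate is λ = (1 − α)(n + δ).
λ = (1 − 0.4) × 0.138 = 0.6 × 0.138 = 0.0828
Half-life = ln 2 / λ = 0.6931 / 0.0828 ≈ 8.37 years

t_½ ≈ 8.4 years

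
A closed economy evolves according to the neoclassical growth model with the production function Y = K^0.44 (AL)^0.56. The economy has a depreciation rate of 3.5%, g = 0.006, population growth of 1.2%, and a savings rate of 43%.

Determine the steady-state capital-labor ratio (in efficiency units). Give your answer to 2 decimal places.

k* = 42.03

At the steady state, Δk = 0, so s·k^α = (n + g + δ)·k.
Dividing both sides by k: k^(1−α) = s / (n + g + δ).
k^0.56 = 0.43 / (0.012 + 0.006 + 0.035) = 0.43 / 0.053 = 8.1132
k* = 8.1132^(1/0.56) ≈ 42.0298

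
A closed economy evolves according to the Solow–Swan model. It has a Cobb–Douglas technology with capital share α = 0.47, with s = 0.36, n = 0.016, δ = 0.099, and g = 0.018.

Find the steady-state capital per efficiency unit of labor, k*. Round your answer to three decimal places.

Steady state requires s·f(k) = (n + g + δ)·k, i.e. s·k^α = (n + g + δ)·k.
Dividing both sides by k: k^(1−α) = s / (n + g + δ).
k^0.53 = 0.36 / (0.016 + 0.018 + 0.099) = 0.36 / 0.133 = 2.7068
k* = 2.7068^(1/0.53) ≈ 6.5457

k* ≈ 6.546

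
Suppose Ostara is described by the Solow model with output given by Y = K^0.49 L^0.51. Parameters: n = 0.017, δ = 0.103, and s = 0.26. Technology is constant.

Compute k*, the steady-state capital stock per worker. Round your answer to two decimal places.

In steady state, investment equals break-even investment: s·k^α = (n + δ)·k.
Rearranging, k^(1−α) = s / (n + δ).
k^0.51 = 0.26 / (0.017 + 0.103) = 0.26 / 0.120 = 2.1667
k* = 2.1667^(1/0.51) ≈ 4.5544

k* = 4.55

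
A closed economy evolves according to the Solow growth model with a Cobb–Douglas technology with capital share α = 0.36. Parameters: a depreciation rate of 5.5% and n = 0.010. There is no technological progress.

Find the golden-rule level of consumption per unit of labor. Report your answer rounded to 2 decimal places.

At the golden rule, f'(k) = n + δ, so α·k^(α−1) = n + δ and k_gold = (α/(n + δ))^(1/(1−α)).
k_gold = (0.36/0.065)^(1/0.64) = 5.5385^1.5625 ≈ 14.5061
c_gold = f(k_gold) − (n + δ)·k_gold = 2.6191 − 0.065×14.5061 ≈ 1.6762

c_gold ≈ 1.68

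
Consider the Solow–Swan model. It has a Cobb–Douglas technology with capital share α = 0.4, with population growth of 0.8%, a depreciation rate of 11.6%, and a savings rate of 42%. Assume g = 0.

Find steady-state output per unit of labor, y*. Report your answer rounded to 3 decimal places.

y* ≈ 2.255

At the steady state, Δk = 0, so s·k^α = (n + δ)·k.
Dividing both sides by k: k^(1−α) = s / (n + δ).
k^0.6 = 0.42 / (0.008 + 0.116) = 0.42 / 0.124 = 3.3871
k* = 3.3871^(1/0.6) ≈ 7.6392
y* = (k*)^α = 7.6392^0.4 ≈ 2.2554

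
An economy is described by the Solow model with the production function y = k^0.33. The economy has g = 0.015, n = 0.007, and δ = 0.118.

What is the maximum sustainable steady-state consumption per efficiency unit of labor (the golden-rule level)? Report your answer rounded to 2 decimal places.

c_gold ≈ 1.02

At the golden rule, f'(k) = n + g + δ, so α·k^(α−1) = n + g + δ and k_gold = (α/(n + g + δ))^(1/(1−α)).
k_gold = (0.33/0.140)^(1/0.67) = 2.3571^1.4925 ≈ 3.5956
c_gold = f(k_gold) − (n + g + δ)·k_gold = 1.5255 − 0.140×3.5956 ≈ 1.0221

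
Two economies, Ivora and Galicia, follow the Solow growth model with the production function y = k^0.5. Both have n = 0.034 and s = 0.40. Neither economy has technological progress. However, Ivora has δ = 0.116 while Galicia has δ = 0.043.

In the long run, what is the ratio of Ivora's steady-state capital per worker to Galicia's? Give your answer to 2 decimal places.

ratio ≈ 0.26

Steady-state k* = [s/(n + δ)]^(1/(1−α)), so the ratio is [ (s_I/(n + δ)_I) / (s_G/(n + δ)_G) ]^2.
s_I/(n + δ)_I = 0.40/0.150 = 2.6667; s_G/(n + δ)_G = 0.40/0.077 = 5.1948.
Ratio = (2.6667/5.1948)^2 = 0.5133^2 ≈ 0.2635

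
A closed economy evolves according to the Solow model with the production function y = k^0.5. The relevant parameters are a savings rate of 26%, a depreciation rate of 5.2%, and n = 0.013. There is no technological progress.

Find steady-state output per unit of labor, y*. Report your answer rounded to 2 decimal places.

y* = 4.00

At the steady state, Δk = 0, so s·k^α = (n + δ)·k.
Rearranging, k^(1−α) = s / (n + δ).
k^0.5 = 0.26 / (0.013 + 0.052) = 0.26 / 0.065 = 4.0000
k* = 4.0000^(1/0.5) ≈ 16.0000
y* = (k*)^α = 16.0000^0.5 ≈ 4.0000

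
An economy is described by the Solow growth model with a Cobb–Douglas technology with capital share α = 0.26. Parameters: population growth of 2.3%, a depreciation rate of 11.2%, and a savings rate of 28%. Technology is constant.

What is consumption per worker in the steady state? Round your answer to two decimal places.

c* = 0.93

Steady state requires s·f(k) = (n + δ)·k, i.e. s·k^α = (n + δ)·k.
Rearranging, k^(1−α) = s / (n + δ).
k^0.74 = 0.28 / (0.023 + 0.112) = 0.28 / 0.135 = 2.0741
k* = 2.0741^(1/0.74) ≈ 2.6801
y* = (k*)^α = 2.6801^0.26 ≈ 1.2922
c* = (1 − s)·y* = (1 − 0.28) × 1.2922 ≈ 0.9304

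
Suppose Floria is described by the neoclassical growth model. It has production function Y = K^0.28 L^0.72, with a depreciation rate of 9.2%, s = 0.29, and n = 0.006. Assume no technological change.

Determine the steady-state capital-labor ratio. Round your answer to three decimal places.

At the steady state, Δk = 0, so s·k^α = (n + δ)·k.
Rearranging, k^(1−α) = s / (n + δ).
k^0.72 = 0.29 / (0.006 + 0.092) = 0.29 / 0.098 = 2.9592
k* = 2.9592^(1/0.72) ≈ 4.5124

k* ≈ 4.512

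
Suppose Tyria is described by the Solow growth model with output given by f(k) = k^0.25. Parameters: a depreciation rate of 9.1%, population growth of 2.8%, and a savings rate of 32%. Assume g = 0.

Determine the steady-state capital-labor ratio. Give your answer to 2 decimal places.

At the steady state, Δk = 0, so s·k^α = (n + δ)·k.
Rearranging, k^(1−α) = s / (n + δ).
k^0.75 = 0.32 / (0.028 + 0.091) = 0.32 / 0.119 = 2.6891
k* = 2.6891^(1/0.75) ≈ 3.7395

k* = 3.74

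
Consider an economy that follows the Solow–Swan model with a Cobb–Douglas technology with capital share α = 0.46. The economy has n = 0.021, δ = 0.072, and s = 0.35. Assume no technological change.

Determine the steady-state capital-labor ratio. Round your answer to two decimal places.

k* = 11.64

At the steady state, Δk = 0, so s·k^α = (n + δ)·k.
Rearranging, k^(1−α) = s / (n + δ).
k^0.54 = 0.35 / (0.021 + 0.072) = 0.35 / 0.093 = 3.7634
k* = 3.7634^(1/0.54) ≈ 11.6383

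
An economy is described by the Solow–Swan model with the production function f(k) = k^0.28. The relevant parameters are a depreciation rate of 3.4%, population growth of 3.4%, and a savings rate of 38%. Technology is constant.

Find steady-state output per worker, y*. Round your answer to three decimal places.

At the steady state, Δk = 0, so s·k^α = (n + δ)·k.
Rearranging, k^(1−α) = s / (n + δ).
k^0.72 = 0.38 / (0.034 + 0.034) = 0.38 / 0.068 = 5.5882
k* = 5.5882^(1/0.72) ≈ 10.9113
y* = (k*)^α = 10.9113^0.28 ≈ 1.9526

y* = 1.953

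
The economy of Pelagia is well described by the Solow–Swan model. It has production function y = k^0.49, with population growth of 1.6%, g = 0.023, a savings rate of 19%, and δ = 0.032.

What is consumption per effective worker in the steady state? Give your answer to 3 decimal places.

c* = 2.086

Steady state requires s·f(k) = (n + g + δ)·k, i.e. s·k^α = (n + g + δ)·k.
Dividing both sides by k: k^(1−α) = s / (n + g + δ).
k^0.51 = 0.19 / (0.016 + 0.023 + 0.032) = 0.19 / 0.071 = 2.6761
k* = 2.6761^(1/0.51) ≈ 6.8903
y* = (k*)^α = 6.8903^0.49 ≈ 2.5748
c* = (1 − s)·y* = (1 − 0.19) × 2.5748 ≈ 2.0856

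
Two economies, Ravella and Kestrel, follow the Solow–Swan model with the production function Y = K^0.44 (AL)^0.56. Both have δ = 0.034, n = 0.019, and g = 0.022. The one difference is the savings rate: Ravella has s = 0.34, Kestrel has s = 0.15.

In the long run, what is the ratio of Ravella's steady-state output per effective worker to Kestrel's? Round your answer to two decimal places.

y*_R / y*_K ≈ 1.90

Steady-state y* = [s/(n + g + δ)]^(α/(1−α)), so the ratio is [ (s_R/(n + g + δ)_R) / (s_K/(n + g + δ)_K) ]^0.7857.
s_R/(n + g + δ)_R = 0.34/0.075 = 4.5333; s_K/(n + g + δ)_K = 0.15/0.075 = 2.0000.
Ratio = (4.5333/2.0000)^0.7857 = 2.2667^0.7857 ≈ 1.9021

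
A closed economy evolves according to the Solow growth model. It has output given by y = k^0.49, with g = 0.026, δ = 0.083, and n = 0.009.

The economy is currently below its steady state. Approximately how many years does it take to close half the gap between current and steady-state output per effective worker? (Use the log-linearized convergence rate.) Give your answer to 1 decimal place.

Near the steady state the convergence rate is λ = (1 − α)(n + g + δ).
λ = (1 − 0.49) × 0.118 = 0.51 × 0.118 = 0.06018
Half-life = ln 2 / λ = 0.6931 / 0.06018 ≈ 11.52 years

half-life ≈ 11.5 years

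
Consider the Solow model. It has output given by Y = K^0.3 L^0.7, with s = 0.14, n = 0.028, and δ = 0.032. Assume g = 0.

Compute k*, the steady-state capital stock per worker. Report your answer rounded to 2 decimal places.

k* ≈ 3.35

In steady state, investment equals break-even investment: s·k^α = (n + δ)·k.
Rearranging, k^(1−α) = s / (n + δ).
k^0.7 = 0.14 / (0.028 + 0.032) = 0.14 / 0.060 = 2.3333
k* = 2.3333^(1/0.7) ≈ 3.3548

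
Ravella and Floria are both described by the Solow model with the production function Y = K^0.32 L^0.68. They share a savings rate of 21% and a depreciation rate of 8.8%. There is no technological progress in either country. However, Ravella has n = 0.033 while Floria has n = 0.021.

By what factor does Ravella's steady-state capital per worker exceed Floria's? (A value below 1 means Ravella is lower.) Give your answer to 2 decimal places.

Steady-state k* = [s/(n + δ)]^(1/(1−α)), so the ratio is [ (s_R/(n + δ)_R) / (s_F/(n + δ)_F) ]^1.4706.
s_R/(n + δ)_R = 0.21/0.121 = 1.7355; s_F/(n + δ)_F = 0.21/0.109 = 1.9266.
Ratio = (1.7355/1.9266)^1.4706 = 0.9008^1.4706 ≈ 0.8576

k*_R / k*_F ≈ 0.86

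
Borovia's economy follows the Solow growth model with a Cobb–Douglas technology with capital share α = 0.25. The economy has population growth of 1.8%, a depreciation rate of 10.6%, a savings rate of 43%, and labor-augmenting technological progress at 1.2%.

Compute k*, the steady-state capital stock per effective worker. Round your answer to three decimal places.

k* ≈ 4.641

In steady state, investment equals break-even investment: s·k^α = (n + g + δ)·k.
Dividing both sides by k: k^(1−α) = s / (n + g + δ).
k^0.75 = 0.43 / (0.018 + 0.012 + 0.106) = 0.43 / 0.136 = 3.1618
k* = 3.1618^(1/0.75) ≈ 4.6407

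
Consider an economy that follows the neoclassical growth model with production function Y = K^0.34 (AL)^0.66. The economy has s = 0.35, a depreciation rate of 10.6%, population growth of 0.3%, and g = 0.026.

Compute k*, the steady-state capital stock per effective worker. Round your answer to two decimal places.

k* = 4.24

At the steady state, Δk = 0, so s·k^α = (n + g + δ)·k.
Dividing both sides by k: k^(1−α) = s / (n + g + δ).
k^0.66 = 0.35 / (0.003 + 0.026 + 0.106) = 0.35 / 0.135 = 2.5926
k* = 2.5926^(1/0.66) ≈ 4.2352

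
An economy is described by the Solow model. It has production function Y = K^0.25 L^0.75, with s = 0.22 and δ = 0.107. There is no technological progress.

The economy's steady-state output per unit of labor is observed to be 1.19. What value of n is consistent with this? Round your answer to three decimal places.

In steady state, investment equals break-even investment: s·k^α = (n + δ)·k.
Since y* = [s/(n + δ)]^(α/(1−α)), we have s/(n + δ) = (y*)^((1−α)/α) = 1.19^3 = 1.6852.
Therefore n + δ = s / 1.6852 = 0.22 / 1.6852 = 0.1305, so n = 0.1305 − 0.107 = 0.0235.

n ≈ 0.024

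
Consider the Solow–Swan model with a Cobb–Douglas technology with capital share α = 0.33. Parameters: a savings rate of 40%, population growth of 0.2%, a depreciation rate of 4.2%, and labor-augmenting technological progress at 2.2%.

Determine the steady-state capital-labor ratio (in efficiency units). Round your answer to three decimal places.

k* ≈ 14.721

At the steady state, Δk = 0, so s·k^α = (n + g + δ)·k.
Rearranging, k^(1−α) = s / (n + g + δ).
k^0.67 = 0.40 / (0.002 + 0.022 + 0.042) = 0.40 / 0.066 = 6.0606
k* = 6.0606^(1/0.67) ≈ 14.7209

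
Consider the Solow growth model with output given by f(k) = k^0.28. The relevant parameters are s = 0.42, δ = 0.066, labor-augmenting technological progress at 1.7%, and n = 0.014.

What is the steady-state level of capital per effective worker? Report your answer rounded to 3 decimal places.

k* = 7.656

In steady state, investment equals break-even investment: s·k^α = (n + g + δ)·k.
Dividing both sides by k: k^(1−α) = s / (n + g + δ).
k^0.72 = 0.42 / (0.014 + 0.017 + 0.066) = 0.42 / 0.097 = 4.3299
k* = 4.3299^(1/0.72) ≈ 7.6559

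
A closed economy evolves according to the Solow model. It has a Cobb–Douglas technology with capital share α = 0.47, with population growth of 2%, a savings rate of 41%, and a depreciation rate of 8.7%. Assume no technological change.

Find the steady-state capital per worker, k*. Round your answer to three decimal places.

Steady state requires s·f(k) = (n + δ)·k, i.e. s·k^α = (n + δ)·k.
Dividing both sides by k: k^(1−α) = s / (n + δ).
k^0.53 = 0.41 / (0.020 + 0.087) = 0.41 / 0.107 = 3.8318
k* = 3.8318^(1/0.53) ≈ 12.6113

k* = 12.611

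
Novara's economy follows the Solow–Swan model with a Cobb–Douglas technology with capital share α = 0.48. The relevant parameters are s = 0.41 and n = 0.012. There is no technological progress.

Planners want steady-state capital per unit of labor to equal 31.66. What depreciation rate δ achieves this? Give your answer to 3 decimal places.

δ ≈ 0.056

At the steady state, Δk = 0, so s·k^α = (n + δ)·k.
So s / (n + δ) = (k*)^(1−α) = 31.66^0.52 = 6.0293.
Therefore n + δ = s / 6.0293 = 0.41 / 6.0293 = 0.0680, so δ = 0.0680 − 0.012 = 0.0560.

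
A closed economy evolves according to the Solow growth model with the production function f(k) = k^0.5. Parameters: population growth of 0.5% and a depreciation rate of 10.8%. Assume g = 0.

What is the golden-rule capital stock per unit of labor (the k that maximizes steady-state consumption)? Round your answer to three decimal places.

The golden rule sets f'(k) = n + δ, i.e. α·k^(α−1) = n + δ.
So k^(1−α) = α / (n + δ) = 0.5 / 0.113 = 4.4248.
k_gold = 4.4248^(1/0.5) ≈ 19.5789

k_gold ≈ 19.579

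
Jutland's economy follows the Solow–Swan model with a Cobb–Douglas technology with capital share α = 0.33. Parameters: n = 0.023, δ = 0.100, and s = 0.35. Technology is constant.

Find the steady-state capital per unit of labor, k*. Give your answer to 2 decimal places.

k* ≈ 4.76

At the steady state, Δk = 0, so s·k^α = (n + δ)·k.
Rearranging, k^(1−α) = s / (n + δ).
k^0.67 = 0.35 / (0.023 + 0.100) = 0.35 / 0.123 = 2.8455
k* = 2.8455^(1/0.67) ≈ 4.7626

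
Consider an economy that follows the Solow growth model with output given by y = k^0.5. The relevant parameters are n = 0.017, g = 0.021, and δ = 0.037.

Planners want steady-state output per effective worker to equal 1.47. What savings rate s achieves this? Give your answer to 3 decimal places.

Steady state requires s·f(k) = (n + g + δ)·k, i.e. s·k^α = (n + g + δ)·k.
Since y* = [s/(n + g + δ)]^(α/(1−α)), we have s/(n + g + δ) = (y*)^((1−α)/α) = 1.47^1 = 1.4700.
Therefore s = 1.4700 × (n + g + δ) = 1.4700 × 0.075 = 0.1103.

s ≈ 0.110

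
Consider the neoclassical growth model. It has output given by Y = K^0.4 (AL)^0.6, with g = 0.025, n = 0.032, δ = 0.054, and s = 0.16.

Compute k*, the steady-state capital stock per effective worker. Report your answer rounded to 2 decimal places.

Steady state requires s·f(k) = (n + g + δ)·k, i.e. s·k^α = (n + g + δ)·k.
Dividing both sides by k: k^(1−α) = s / (n + g + δ).
k^0.6 = 0.16 / (0.032 + 0.025 + 0.054) = 0.16 / 0.111 = 1.4414
k* = 1.4414^(1/0.6) ≈ 1.8393

k* ≈ 1.84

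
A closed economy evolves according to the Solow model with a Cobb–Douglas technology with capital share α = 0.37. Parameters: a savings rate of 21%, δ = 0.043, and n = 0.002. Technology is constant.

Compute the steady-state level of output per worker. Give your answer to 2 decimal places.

y* = 2.47

In steady state, investment equals break-even investment: s·k^α = (n + δ)·k.
Rearranging, k^(1−α) = s / (n + δ).
k^0.63 = 0.21 / (0.002 + 0.043) = 0.21 / 0.045 = 4.6667
k* = 4.6667^(1/0.63) ≈ 11.5324
y* = (k*)^α = 11.5324^0.37 ≈ 2.4712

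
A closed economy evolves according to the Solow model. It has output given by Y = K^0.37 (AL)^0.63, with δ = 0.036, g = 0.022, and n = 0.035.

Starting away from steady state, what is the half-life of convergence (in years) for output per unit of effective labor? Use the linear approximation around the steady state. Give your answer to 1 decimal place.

Near the steady state the convergence rate is λ = (1 − α)(n + g + δ).
λ = (1 − 0.37) × 0.093 = 0.63 × 0.093 = 0.05859
Half-life = ln 2 / λ = 0.6931 / 0.05859 ≈ 11.83 years

t_½ ≈ 11.8 years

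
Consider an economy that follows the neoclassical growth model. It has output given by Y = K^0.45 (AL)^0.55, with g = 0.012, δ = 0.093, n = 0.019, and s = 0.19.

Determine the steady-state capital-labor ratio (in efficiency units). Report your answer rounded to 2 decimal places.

Steady state requires s·f(k) = (n + g + δ)·k, i.e. s·k^α = (n + g + δ)·k.
Rearranging, k^(1−α) = s / (n + g + δ).
k^0.55 = 0.19 / (0.019 + 0.012 + 0.093) = 0.19 / 0.124 = 1.5323
k* = 1.5323^(1/0.55) ≈ 2.1726

k* = 2.17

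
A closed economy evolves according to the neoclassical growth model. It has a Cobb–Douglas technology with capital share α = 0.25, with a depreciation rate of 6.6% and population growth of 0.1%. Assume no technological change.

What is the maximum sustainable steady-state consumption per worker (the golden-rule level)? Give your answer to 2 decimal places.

c_gold ≈ 1.16

At the golden rule, f'(k) = n + δ, so α·k^(α−1) = n + δ and k_gold = (α/(n + δ))^(1/(1−α)).
k_gold = (0.25/0.067)^(1/0.75) = 3.7313^1.3333 ≈ 5.7871
c_gold = f(k_gold) − (n + δ)·k_gold = 1.5510 − 0.067×5.7871 ≈ 1.1633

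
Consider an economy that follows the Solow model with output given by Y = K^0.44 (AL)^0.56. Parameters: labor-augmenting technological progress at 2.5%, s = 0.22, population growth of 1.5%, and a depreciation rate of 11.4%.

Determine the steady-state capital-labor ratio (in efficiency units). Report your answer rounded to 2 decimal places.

k* ≈ 1.89

Steady state requires s·f(k) = (n + g + δ)·k, i.e. s·k^α = (n + g + δ)·k.
Dividing both sides by k: k^(1−α) = s / (n + g + δ).
k^0.56 = 0.22 / (0.015 + 0.025 + 0.114) = 0.22 / 0.154 = 1.4286
k* = 1.4286^(1/0.56) ≈ 1.8907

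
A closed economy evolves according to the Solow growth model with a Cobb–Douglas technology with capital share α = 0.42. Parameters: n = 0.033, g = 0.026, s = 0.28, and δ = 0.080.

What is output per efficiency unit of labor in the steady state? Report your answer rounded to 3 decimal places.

y* = 1.661

Steady state requires s·f(k) = (n + g + δ)·k, i.e. s·k^α = (n + g + δ)·k.
Rearranging, k^(1−α) = s / (n + g + δ).
k^0.58 = 0.28 / (0.033 + 0.026 + 0.080) = 0.28 / 0.139 = 2.0144
k* = 2.0144^(1/0.58) ≈ 3.3449
y* = (k*)^α = 3.3449^0.42 ≈ 1.6605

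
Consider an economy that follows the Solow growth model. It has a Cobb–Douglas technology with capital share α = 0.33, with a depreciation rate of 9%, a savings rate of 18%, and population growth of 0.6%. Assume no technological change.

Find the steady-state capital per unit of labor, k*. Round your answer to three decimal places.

In steady state, investment equals break-even investment: s·k^α = (n + δ)·k.
Dividing both sides by k: k^(1−α) = s / (n + δ).
k^0.67 = 0.18 / (0.006 + 0.090) = 0.18 / 0.096 = 1.8750
k* = 1.8750^(1/0.67) ≈ 2.5554

k* = 2.555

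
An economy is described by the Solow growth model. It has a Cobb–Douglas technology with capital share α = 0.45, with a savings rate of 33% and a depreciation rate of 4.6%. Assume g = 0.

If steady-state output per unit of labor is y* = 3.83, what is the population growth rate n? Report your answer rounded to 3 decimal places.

In steady state, investment equals break-even investment: s·k^α = (n + δ)·k.
Since y* = [s/(n + δ)]^(α/(1−α)), we have s/(n + δ) = (y*)^((1−α)/α) = 3.83^1.2222 = 5.1616.
Therefore n + δ = s / 5.1616 = 0.33 / 5.1616 = 0.0639, so n = 0.0639 − 0.046 = 0.0179.

n ≈ 0.018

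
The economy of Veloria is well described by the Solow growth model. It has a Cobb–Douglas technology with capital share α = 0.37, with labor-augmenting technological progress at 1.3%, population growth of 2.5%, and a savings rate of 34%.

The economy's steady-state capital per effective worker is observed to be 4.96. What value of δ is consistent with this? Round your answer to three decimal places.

δ ≈ 0.086

In steady state, investment equals break-even investment: s·k^α = (n + g + δ)·k.
So s / (n + g + δ) = (k*)^(1−α) = 4.96^0.63 = 2.7425.
Therefore n + g + δ = s / 2.7425 = 0.34 / 2.7425 = 0.1240, so δ = 0.1240 − 0.038 = 0.0860.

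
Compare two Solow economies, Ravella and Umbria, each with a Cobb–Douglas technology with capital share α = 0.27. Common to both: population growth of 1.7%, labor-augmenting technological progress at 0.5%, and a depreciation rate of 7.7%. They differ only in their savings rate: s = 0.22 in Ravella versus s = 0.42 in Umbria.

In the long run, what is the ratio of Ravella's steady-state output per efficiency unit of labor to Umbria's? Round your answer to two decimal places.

ratio ≈ 0.79

Steady-state y* = [s/(n + g + δ)]^(α/(1−α)), so the ratio is [ (s_R/(n + g + δ)_R) / (s_U/(n + g + δ)_U) ]^0.3699.
s_R/(n + g + δ)_R = 0.22/0.099 = 2.2222; s_U/(n + g + δ)_U = 0.42/0.099 = 4.2424.
Ratio = (2.2222/4.2424)^0.3699 = 0.5238^0.3699 ≈ 0.7873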